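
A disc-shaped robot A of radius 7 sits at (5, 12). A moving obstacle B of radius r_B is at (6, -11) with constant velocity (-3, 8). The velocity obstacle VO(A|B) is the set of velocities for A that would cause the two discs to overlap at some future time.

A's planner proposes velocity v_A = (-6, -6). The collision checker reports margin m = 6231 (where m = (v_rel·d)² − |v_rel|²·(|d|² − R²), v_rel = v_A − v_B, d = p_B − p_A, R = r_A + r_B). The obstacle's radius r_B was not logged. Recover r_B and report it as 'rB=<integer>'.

m = 6231
d = (1, -23);  v_rel = (-3, -14),  |v_rel|² = 205
v_rel×d = (-3)·(-23) − (-14)·(1) = 83
since m = R²·205 − 83²:  R² = (6889 + 6231) / 205 = 64
R = √64 = 8  ⇒  r_B = 8 − 7 = 1

rB=1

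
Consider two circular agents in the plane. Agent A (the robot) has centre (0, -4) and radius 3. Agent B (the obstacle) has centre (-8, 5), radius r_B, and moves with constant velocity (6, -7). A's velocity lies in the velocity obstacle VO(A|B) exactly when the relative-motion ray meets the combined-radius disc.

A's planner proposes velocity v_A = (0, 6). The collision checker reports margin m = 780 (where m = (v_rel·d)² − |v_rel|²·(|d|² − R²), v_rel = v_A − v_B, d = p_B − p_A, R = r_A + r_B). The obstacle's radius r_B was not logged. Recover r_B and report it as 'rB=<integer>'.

m = 780
d = (-8, 9);  v_rel = (-6, 13),  |v_rel|² = 205
v_rel×d = (-6)·(9) − (13)·(-8) = 50
since m = R²·205 − 50²:  R² = (2500 + 780) / 205 = 16
R = √16 = 4  ⇒  r_B = 4 − 3 = 1

rB=1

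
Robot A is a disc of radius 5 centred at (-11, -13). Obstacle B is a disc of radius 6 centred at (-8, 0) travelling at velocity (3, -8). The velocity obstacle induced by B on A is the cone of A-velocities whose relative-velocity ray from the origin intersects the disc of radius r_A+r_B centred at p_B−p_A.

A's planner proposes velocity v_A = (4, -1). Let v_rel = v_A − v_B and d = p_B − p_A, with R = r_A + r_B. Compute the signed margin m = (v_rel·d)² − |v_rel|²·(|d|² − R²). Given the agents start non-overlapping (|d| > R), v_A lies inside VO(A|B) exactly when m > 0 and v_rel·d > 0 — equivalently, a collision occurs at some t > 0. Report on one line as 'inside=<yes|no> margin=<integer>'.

d = (3, 13),  |d|² = 178;  R = 5+6 = 11,  c = 178−11² = 57
v_rel = (1, 7),  |v_rel|² = 50;  v_rel·d = (1)·(3) + (7)·(13) = 94
50·t² − 188·t + 57 = 0  ⇒  m = 94² − 50·57 = 5986
m = 5986 > 0,  v_rel·d = 94 > 0  ⇒  inside

inside=yes margin=5986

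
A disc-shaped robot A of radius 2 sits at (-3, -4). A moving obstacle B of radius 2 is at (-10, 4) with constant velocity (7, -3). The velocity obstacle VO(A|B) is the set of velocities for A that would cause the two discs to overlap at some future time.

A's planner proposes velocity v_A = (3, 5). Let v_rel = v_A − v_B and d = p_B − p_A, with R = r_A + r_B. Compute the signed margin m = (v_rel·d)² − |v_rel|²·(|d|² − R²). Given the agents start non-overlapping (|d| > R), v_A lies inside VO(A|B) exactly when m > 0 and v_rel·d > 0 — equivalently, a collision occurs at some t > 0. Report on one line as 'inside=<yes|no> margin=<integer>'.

d = (-7, 8),  |d|² = 113;  R = 2+2 = 4,  c = 113−4² = 97
v_rel = (-4, 8),  |v_rel|² = 80;  v_rel·d = (-4)·(-7) + (8)·(8) = 92
80·t² − 184·t + 97 = 0  ⇒  m = 92² − 80·97 = 704
m = 704 > 0,  v_rel·d = 92 > 0  ⇒  inside

inside=yes margin=704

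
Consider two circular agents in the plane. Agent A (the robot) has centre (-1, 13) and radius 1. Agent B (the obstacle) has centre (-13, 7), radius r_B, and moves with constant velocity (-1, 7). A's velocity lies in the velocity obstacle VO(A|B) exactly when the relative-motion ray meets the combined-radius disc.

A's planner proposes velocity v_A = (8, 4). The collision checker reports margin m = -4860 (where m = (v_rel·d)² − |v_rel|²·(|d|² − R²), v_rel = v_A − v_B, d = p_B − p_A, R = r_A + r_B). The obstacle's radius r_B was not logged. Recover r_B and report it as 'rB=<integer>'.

m = -4860
d = (-12, -6);  v_rel = (9, -3),  |v_rel|² = 90
v_rel×d = (9)·(-6) − (-3)·(-12) = -90
since m = R²·90 − (-90)²:  R² = (8100 + -4860) / 90 = 36
R = √36 = 6  ⇒  r_B = 6 − 1 = 5

rB=5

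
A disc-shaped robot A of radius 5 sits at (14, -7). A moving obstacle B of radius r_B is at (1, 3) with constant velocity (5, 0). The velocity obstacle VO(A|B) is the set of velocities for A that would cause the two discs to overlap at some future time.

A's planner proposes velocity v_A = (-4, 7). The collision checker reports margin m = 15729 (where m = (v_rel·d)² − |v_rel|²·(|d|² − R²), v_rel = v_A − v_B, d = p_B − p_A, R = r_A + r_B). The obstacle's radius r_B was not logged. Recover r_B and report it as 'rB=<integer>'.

m = 15729
d = (-13, 10);  v_rel = (-9, 7),  |v_rel|² = 130
v_rel×d = (-9)·(10) − (7)·(-13) = 1
since m = R²·130 − 1²:  R² = (1 + 15729) / 130 = 121
R = √121 = 11  ⇒  r_B = 11 − 5 = 6

rB=6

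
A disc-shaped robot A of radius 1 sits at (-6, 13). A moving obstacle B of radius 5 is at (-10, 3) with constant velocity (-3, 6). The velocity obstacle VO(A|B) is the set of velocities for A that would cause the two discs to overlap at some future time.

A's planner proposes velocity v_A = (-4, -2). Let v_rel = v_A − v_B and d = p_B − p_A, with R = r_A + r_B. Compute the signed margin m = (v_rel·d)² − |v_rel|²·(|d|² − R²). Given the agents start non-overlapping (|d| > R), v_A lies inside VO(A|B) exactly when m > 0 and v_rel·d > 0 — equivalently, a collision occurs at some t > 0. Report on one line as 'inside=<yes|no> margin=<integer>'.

d = (-4, -10),  |d|² = 116;  R = 1+5 = 6,  c = 116−6² = 80
v_rel = (-1, -8),  |v_rel|² = 65;  v_rel·d = (-1)·(-4) + (-8)·(-10) = 84
65·t² − 168·t + 80 = 0  ⇒  m = 84² − 65·80 = 1856
m = 1856 > 0,  v_rel·d = 84 > 0  ⇒  inside

inside=yes margin=1856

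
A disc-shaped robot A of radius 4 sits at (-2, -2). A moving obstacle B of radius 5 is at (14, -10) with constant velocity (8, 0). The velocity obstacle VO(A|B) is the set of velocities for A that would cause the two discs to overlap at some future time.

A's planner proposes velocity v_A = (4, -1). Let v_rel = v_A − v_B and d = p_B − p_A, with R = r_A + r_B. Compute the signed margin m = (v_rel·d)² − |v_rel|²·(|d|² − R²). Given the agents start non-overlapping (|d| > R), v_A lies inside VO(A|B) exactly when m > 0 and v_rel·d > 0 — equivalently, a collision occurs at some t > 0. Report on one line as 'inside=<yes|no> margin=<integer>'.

d = (16, -8),  |d|² = 320;  R = 4+5 = 9,  c = 320−9² = 239
v_rel = (-4, -1),  |v_rel|² = 17;  v_rel·d = (-4)·(16) + (-1)·(-8) = -56
17·t² + 112·t + 239 = 0  ⇒  m = (-56)² − 17·239 = -927
m = -927 < 0,  v_rel·d = -56 < 0  ⇒  outside

inside=no margin=-927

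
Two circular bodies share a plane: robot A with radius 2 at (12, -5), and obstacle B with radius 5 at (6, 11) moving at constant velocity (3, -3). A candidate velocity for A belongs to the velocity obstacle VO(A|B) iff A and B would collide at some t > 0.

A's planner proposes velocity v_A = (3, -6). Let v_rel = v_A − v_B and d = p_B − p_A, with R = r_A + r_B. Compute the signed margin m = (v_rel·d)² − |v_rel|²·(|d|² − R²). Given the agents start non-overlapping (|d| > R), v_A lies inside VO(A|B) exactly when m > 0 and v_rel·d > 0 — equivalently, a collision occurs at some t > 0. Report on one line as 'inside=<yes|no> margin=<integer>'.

d = (-6, 16),  |d|² = 292;  R = 2+5 = 7,  c = 292−7² = 243
v_rel = (0, -3),  |v_rel|² = 9;  v_rel·d = (0)·(-6) + (-3)·(16) = -48
9·t² + 96·t + 243 = 0  ⇒  m = (-48)² − 9·243 = 117
m = 117 > 0,  v_rel·d = -48 < 0  ⇒  outside

inside=no margin=117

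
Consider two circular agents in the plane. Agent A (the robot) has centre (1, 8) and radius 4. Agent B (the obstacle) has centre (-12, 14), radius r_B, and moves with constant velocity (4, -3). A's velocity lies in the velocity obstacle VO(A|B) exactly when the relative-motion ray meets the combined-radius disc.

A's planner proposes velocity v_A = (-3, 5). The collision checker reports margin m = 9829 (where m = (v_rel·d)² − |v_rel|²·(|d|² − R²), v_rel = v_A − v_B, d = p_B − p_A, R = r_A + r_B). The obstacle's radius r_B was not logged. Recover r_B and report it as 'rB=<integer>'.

m = 9829
d = (-13, 6);  v_rel = (-7, 8),  |v_rel|² = 113
v_rel×d = (-7)·(6) − (8)·(-13) = 62
since m = R²·113 − 62²:  R² = (3844 + 9829) / 113 = 121
R = √121 = 11  ⇒  r_B = 11 − 4 = 7

rB=7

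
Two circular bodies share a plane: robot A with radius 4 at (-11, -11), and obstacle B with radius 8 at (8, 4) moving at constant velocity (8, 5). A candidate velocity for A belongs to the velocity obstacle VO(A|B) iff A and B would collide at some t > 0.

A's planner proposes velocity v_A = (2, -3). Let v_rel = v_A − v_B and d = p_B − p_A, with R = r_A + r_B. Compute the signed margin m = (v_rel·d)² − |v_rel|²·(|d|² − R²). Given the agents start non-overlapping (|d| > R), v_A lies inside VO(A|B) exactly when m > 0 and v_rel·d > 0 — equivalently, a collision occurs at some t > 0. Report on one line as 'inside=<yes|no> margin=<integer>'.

d = (19, 15),  |d|² = 586;  R = 4+8 = 12,  c = 586−12² = 442
v_rel = (-6, -8),  |v_rel|² = 100;  v_rel·d = (-6)·(19) + (-8)·(15) = -234
100·t² + 468·t + 442 = 0  ⇒  m = (-234)² − 100·442 = 10556
m = 10556 > 0,  v_rel·d = -234 < 0  ⇒  outside

inside=no margin=10556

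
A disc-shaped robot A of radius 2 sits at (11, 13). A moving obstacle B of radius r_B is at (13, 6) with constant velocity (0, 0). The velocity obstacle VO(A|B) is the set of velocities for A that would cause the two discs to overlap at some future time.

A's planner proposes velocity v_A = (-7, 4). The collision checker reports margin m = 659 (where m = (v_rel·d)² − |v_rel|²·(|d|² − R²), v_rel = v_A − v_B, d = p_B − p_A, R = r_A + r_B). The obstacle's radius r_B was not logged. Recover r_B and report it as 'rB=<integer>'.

m = 659
d = (2, -7);  v_rel = (-7, 4),  |v_rel|² = 65
v_rel×d = (-7)·(-7) − (4)·(2) = 41
since m = R²·65 − 41²:  R² = (1681 + 659) / 65 = 36
R = √36 = 6  ⇒  r_B = 6 − 2 = 4

rB=4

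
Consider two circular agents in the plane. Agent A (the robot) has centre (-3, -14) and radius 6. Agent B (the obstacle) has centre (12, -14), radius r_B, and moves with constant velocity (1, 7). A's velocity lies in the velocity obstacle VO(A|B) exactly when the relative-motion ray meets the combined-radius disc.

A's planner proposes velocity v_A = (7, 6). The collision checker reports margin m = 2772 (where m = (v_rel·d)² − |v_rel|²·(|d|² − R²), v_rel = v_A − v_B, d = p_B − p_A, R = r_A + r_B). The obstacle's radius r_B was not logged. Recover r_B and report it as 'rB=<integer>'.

m = 2772
d = (15, 0);  v_rel = (6, -1),  |v_rel|² = 37
v_rel×d = (6)·(0) − (-1)·(15) = 15
since m = R²·37 − 15²:  R² = (225 + 2772) / 37 = 81
R = √81 = 9  ⇒  r_B = 9 − 6 = 3

rB=3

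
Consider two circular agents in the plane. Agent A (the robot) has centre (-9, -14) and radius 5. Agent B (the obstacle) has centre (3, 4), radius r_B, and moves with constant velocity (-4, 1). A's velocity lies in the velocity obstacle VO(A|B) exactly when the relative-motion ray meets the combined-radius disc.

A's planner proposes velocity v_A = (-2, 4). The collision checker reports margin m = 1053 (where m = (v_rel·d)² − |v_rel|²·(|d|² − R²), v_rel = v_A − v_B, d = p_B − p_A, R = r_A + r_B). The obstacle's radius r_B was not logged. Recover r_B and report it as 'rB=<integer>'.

m = 1053
d = (12, 18);  v_rel = (2, 3),  |v_rel|² = 13
v_rel×d = (2)·(18) − (3)·(12) = 0
since m = R²·13 − 0²:  R² = (0 + 1053) / 13 = 81
R = √81 = 9  ⇒  r_B = 9 − 5 = 4

rB=4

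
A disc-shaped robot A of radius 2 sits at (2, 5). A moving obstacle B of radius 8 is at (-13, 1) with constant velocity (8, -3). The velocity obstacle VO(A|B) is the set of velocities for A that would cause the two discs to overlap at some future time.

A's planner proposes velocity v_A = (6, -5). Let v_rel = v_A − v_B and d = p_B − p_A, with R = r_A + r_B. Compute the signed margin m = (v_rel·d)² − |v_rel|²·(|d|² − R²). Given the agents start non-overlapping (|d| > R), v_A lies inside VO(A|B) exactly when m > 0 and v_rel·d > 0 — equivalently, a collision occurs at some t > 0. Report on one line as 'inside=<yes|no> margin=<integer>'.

d = (-15, -4),  |d|² = 241;  R = 2+8 = 10,  c = 241−10² = 141
v_rel = (-2, -2),  |v_rel|² = 8;  v_rel·d = (-2)·(-15) + (-2)·(-4) = 38
8·t² − 76·t + 141 = 0  ⇒  m = 38² − 8·141 = 316
m = 316 > 0,  v_rel·d = 38 > 0  ⇒  inside

inside=yes margin=316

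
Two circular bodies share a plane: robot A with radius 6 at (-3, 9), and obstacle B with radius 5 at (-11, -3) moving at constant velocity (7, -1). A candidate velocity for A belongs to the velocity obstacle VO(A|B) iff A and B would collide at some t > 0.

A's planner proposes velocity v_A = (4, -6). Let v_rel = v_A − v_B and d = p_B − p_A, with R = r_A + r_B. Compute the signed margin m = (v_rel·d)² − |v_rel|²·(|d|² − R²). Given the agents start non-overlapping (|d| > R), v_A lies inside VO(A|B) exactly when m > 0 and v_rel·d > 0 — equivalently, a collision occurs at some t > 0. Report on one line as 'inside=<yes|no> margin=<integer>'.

d = (-8, -12),  |d|² = 208;  R = 6+5 = 11,  c = 208−11² = 87
v_rel = (-3, -5),  |v_rel|² = 34;  v_rel·d = (-3)·(-8) + (-5)·(-12) = 84
34·t² − 168·t + 87 = 0  ⇒  m = 84² − 34·87 = 4098
m = 4098 > 0,  v_rel·d = 84 > 0  ⇒  inside

inside=yes margin=4098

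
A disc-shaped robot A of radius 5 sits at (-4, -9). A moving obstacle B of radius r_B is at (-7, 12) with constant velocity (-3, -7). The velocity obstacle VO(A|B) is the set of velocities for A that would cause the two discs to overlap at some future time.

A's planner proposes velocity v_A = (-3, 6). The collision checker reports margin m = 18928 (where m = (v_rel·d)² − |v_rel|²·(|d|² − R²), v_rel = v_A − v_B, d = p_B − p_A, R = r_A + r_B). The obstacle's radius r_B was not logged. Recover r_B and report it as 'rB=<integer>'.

m = 18928
d = (-3, 21);  v_rel = (0, 13),  |v_rel|² = 169
v_rel×d = (0)·(21) − (13)·(-3) = 39
since m = R²·169 − 39²:  R² = (1521 + 18928) / 169 = 121
R = √121 = 11  ⇒  r_B = 11 − 5 = 6

rB=6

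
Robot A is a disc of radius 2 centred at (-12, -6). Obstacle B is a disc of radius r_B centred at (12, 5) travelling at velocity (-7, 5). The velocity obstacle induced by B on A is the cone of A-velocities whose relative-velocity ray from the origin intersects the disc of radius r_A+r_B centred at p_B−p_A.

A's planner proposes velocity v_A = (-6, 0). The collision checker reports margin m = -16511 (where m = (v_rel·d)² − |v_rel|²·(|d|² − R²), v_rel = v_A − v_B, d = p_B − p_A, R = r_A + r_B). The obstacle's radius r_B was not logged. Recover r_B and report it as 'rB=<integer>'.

m = -16511
d = (24, 11);  v_rel = (1, -5),  |v_rel|² = 26
v_rel×d = (1)·(11) − (-5)·(24) = 131
since m = R²·26 − 131²:  R² = (17161 + -16511) / 26 = 25
R = √25 = 5  ⇒  r_B = 5 − 2 = 3

rB=3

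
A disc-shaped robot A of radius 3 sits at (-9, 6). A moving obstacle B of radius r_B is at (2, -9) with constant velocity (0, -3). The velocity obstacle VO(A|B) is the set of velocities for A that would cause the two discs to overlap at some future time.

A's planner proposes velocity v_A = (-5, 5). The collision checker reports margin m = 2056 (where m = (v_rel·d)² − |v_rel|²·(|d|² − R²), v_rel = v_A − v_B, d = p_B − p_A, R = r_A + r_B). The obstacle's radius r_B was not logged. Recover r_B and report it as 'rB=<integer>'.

m = 2056
d = (11, -15);  v_rel = (-5, 8),  |v_rel|² = 89
v_rel×d = (-5)·(-15) − (8)·(11) = -13
since m = R²·89 − (-13)²:  R² = (169 + 2056) / 89 = 25
R = √25 = 5  ⇒  r_B = 5 − 3 = 2

rB=2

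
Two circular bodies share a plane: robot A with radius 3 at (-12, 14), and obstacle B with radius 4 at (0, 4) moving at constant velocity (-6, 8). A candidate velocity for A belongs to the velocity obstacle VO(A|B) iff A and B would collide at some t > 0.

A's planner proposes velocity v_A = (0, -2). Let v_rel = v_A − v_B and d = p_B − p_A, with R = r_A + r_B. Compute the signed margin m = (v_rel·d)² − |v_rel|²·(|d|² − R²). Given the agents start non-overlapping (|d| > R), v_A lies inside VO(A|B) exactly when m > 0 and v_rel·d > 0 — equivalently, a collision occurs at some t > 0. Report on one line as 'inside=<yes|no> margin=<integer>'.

d = (12, -10),  |d|² = 244;  R = 3+4 = 7,  c = 244−7² = 195
v_rel = (6, -10),  |v_rel|² = 136;  v_rel·d = (6)·(12) + (-10)·(-10) = 172
136·t² − 344·t + 195 = 0  ⇒  m = 172² − 136·195 = 3064
m = 3064 > 0,  v_rel·d = 172 > 0  ⇒  inside

inside=yes margin=3064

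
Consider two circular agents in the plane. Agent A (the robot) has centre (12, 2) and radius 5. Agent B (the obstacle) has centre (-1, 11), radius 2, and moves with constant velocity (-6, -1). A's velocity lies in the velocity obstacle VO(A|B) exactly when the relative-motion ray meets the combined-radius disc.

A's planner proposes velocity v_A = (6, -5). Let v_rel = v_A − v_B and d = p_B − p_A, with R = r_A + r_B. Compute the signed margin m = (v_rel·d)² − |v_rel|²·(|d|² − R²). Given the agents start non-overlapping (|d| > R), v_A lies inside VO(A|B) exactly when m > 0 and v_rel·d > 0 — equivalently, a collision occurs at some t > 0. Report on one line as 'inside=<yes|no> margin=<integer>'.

d = (-13, 9),  |d|² = 250;  R = 5+2 = 7,  c = 250−7² = 201
v_rel = (12, -4),  |v_rel|² = 160;  v_rel·d = (12)·(-13) + (-4)·(9) = -192
160·t² + 384·t + 201 = 0  ⇒  m = (-192)² − 160·201 = 4704
m = 4704 > 0,  v_rel·d = -192 < 0  ⇒  outside

inside=no margin=4704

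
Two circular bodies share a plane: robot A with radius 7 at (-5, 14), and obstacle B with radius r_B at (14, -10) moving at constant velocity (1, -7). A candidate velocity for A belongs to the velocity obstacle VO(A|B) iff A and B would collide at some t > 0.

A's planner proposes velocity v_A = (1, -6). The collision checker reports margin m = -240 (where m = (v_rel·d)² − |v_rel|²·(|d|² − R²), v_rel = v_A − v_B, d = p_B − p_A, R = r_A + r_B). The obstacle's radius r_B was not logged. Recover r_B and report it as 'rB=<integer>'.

m = -240
d = (19, -24);  v_rel = (0, 1),  |v_rel|² = 1
v_rel×d = (0)·(-24) − (1)·(19) = -19
since m = R²·1 − (-19)²:  R² = (361 + -240) / 1 = 121
R = √121 = 11  ⇒  r_B = 11 − 7 = 4

rB=4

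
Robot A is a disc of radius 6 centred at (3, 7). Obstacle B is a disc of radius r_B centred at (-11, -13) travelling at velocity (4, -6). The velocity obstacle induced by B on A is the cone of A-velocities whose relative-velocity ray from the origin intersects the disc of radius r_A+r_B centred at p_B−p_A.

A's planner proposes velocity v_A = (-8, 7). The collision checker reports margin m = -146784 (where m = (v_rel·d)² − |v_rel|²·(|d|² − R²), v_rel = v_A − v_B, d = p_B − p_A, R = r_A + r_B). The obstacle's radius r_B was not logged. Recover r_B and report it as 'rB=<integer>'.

m = -146784
d = (-14, -20);  v_rel = (-12, 13),  |v_rel|² = 313
v_rel×d = (-12)·(-20) − (13)·(-14) = 422
since m = R²·313 − 422²:  R² = (178084 + -146784) / 313 = 100
R = √100 = 10  ⇒  r_B = 10 − 6 = 4

rB=4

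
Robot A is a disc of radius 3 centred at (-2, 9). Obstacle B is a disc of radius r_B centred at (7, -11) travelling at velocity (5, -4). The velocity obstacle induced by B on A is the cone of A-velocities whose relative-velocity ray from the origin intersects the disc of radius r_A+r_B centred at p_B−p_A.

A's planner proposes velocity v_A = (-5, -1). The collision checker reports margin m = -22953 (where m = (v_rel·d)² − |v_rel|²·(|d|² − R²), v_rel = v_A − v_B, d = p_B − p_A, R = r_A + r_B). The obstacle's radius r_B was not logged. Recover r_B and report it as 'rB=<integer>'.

m = -22953
d = (9, -20);  v_rel = (-10, 3),  |v_rel|² = 109
v_rel×d = (-10)·(-20) − (3)·(9) = 173
since m = R²·109 − 173²:  R² = (29929 + -22953) / 109 = 64
R = √64 = 8  ⇒  r_B = 8 − 3 = 5

rB=5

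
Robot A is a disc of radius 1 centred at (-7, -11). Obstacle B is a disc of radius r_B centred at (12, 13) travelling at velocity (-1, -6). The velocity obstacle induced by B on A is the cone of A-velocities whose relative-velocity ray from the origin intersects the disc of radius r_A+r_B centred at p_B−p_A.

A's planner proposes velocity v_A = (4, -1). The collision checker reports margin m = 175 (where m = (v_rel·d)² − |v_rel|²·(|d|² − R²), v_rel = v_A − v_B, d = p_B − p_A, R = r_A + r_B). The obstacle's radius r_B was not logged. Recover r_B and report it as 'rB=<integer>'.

m = 175
d = (19, 24);  v_rel = (5, 5),  |v_rel|² = 50
v_rel×d = (5)·(24) − (5)·(19) = 25
since m = R²·50 − 25²:  R² = (625 + 175) / 50 = 16
R = √16 = 4  ⇒  r_B = 4 − 1 = 3

rB=3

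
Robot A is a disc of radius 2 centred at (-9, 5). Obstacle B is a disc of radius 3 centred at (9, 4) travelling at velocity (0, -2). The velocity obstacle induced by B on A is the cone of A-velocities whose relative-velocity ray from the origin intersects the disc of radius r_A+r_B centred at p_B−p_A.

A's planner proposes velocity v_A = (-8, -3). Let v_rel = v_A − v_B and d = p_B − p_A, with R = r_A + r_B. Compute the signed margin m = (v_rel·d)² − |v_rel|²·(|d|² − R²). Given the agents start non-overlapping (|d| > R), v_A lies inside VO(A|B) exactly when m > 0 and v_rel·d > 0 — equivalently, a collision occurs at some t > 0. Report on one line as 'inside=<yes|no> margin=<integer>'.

d = (18, -1),  |d|² = 325;  R = 2+3 = 5,  c = 325−5² = 300
v_rel = (-8, -1),  |v_rel|² = 65;  v_rel·d = (-8)·(18) + (-1)·(-1) = -143
65·t² + 286·t + 300 = 0  ⇒  m = (-143)² − 65·300 = 949
m = 949 > 0,  v_rel·d = -143 < 0  ⇒  outside

inside=no margin=949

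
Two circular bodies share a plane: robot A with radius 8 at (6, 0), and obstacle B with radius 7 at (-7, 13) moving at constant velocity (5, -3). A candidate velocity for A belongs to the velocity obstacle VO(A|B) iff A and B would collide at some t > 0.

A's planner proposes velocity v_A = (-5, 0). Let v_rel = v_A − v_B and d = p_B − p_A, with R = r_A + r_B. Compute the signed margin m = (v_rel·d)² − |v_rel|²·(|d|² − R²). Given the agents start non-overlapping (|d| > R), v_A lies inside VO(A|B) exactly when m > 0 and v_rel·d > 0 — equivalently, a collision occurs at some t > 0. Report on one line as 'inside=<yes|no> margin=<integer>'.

d = (-13, 13),  |d|² = 338;  R = 8+7 = 15,  c = 338−15² = 113
v_rel = (-10, 3),  |v_rel|² = 109;  v_rel·d = (-10)·(-13) + (3)·(13) = 169
109·t² − 338·t + 113 = 0  ⇒  m = 169² − 109·113 = 16244
m = 16244 > 0,  v_rel·d = 169 > 0  ⇒  inside

inside=yes margin=16244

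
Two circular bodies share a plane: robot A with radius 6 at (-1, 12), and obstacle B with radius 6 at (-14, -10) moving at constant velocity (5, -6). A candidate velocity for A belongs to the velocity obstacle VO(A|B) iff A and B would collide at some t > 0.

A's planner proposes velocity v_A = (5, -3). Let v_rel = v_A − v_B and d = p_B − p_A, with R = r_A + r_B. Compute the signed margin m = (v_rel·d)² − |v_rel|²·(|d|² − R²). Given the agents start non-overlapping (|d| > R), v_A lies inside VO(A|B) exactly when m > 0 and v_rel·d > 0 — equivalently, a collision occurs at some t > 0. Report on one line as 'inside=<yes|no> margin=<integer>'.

d = (-13, -22),  |d|² = 653;  R = 6+6 = 12,  c = 653−12² = 509
v_rel = (0, 3),  |v_rel|² = 9;  v_rel·d = (0)·(-13) + (3)·(-22) = -66
9·t² + 132·t + 509 = 0  ⇒  m = (-66)² − 9·509 = -225
m = -225 < 0,  v_rel·d = -66 < 0  ⇒  outside

inside=no margin=-225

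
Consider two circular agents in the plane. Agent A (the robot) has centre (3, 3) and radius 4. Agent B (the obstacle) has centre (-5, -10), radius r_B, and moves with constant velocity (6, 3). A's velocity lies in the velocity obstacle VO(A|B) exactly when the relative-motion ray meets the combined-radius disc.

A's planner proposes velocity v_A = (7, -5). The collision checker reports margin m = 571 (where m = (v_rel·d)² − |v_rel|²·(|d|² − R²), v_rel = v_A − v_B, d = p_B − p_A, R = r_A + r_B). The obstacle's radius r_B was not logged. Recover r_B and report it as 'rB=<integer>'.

m = 571
d = (-8, -13);  v_rel = (1, -8),  |v_rel|² = 65
v_rel×d = (1)·(-13) − (-8)·(-8) = -77
since m = R²·65 − (-77)²:  R² = (5929 + 571) / 65 = 100
R = √100 = 10  ⇒  r_B = 10 − 4 = 6

rB=6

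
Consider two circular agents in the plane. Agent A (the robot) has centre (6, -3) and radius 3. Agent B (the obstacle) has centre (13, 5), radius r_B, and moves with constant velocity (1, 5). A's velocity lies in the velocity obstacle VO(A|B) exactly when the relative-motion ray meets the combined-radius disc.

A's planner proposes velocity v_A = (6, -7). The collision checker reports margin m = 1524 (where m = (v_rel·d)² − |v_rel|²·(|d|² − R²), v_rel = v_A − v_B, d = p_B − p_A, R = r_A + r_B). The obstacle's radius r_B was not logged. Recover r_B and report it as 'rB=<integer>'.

m = 1524
d = (7, 8);  v_rel = (5, -12),  |v_rel|² = 169
v_rel×d = (5)·(8) − (-12)·(7) = 124
since m = R²·169 − 124²:  R² = (15376 + 1524) / 169 = 100
R = √100 = 10  ⇒  r_B = 10 − 3 = 7

rB=7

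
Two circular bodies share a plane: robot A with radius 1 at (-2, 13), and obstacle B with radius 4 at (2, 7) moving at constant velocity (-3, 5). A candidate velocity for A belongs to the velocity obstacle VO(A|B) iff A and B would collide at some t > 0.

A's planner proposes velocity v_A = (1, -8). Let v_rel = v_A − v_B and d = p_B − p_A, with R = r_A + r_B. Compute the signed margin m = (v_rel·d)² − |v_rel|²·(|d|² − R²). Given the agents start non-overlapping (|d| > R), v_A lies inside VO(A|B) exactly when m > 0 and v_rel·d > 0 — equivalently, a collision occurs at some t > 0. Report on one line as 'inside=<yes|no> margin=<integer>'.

d = (4, -6),  |d|² = 52;  R = 1+4 = 5,  c = 52−5² = 27
v_rel = (4, -13),  |v_rel|² = 185;  v_rel·d = (4)·(4) + (-13)·(-6) = 94
185·t² − 188·t + 27 = 0  ⇒  m = 94² − 185·27 = 3841
m = 3841 > 0,  v_rel·d = 94 > 0  ⇒  inside

inside=yes margin=3841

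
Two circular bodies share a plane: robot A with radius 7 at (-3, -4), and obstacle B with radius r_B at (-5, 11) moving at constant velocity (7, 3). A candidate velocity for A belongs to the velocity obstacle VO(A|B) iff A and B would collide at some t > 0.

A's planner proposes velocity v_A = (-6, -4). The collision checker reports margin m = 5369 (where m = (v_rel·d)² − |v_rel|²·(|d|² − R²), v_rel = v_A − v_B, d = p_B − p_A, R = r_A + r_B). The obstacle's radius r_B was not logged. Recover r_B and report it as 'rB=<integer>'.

m = 5369
d = (-2, 15);  v_rel = (-13, -7),  |v_rel|² = 218
v_rel×d = (-13)·(15) − (-7)·(-2) = -209
since m = R²·218 − (-209)²:  R² = (43681 + 5369) / 218 = 225
R = √225 = 15  ⇒  r_B = 15 − 7 = 8

rB=8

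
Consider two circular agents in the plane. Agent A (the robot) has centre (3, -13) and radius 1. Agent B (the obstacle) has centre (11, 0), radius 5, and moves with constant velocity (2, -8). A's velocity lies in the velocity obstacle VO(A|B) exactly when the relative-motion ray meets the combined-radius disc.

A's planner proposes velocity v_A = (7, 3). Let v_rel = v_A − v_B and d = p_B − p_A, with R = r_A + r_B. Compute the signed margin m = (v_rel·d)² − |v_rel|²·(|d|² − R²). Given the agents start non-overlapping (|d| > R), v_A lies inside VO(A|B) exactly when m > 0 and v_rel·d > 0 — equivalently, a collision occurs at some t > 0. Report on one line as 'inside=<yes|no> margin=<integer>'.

d = (8, 13),  |d|² = 233;  R = 1+5 = 6,  c = 233−6² = 197
v_rel = (5, 11),  |v_rel|² = 146;  v_rel·d = (5)·(8) + (11)·(13) = 183
146·t² − 366·t + 197 = 0  ⇒  m = 183² − 146·197 = 4727
m = 4727 > 0,  v_rel·d = 183 > 0  ⇒  inside

inside=yes margin=4727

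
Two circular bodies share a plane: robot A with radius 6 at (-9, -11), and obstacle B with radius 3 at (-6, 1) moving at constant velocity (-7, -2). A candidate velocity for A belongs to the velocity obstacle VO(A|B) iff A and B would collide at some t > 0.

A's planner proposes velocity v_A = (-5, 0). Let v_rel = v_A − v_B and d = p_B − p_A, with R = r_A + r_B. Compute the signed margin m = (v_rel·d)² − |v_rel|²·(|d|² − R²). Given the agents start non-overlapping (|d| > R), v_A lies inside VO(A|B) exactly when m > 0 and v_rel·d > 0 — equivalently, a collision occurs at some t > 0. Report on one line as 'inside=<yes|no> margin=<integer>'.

d = (3, 12),  |d|² = 153;  R = 6+3 = 9,  c = 153−9² = 72
v_rel = (2, 2),  |v_rel|² = 8;  v_rel·d = (2)·(3) + (2)·(12) = 30
8·t² − 60·t + 72 = 0  ⇒  m = 30² − 8·72 = 324
m = 324 > 0,  v_rel·d = 30 > 0  ⇒  inside

inside=yes margin=324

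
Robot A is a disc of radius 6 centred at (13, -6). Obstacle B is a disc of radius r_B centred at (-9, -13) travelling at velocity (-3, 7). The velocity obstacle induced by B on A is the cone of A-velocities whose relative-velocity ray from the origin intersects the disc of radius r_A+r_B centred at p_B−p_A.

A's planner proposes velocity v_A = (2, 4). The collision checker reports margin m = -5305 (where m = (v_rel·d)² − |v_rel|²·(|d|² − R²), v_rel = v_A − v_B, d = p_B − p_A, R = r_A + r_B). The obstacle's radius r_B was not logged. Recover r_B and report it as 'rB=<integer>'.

m = -5305
d = (-22, -7);  v_rel = (5, -3),  |v_rel|² = 34
v_rel×d = (5)·(-7) − (-3)·(-22) = -101
since m = R²·34 − (-101)²:  R² = (10201 + -5305) / 34 = 144
R = √144 = 12  ⇒  r_B = 12 − 6 = 6

rB=6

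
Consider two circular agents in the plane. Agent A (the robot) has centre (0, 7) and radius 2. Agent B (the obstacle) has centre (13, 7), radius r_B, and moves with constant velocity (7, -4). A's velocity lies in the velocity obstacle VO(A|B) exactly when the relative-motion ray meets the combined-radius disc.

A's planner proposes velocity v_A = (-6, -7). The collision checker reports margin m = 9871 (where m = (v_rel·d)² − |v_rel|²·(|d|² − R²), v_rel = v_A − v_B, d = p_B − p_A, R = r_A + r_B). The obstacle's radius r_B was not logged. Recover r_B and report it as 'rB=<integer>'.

m = 9871
d = (13, 0);  v_rel = (-13, -3),  |v_rel|² = 178
v_rel×d = (-13)·(0) − (-3)·(13) = 39
since m = R²·178 − 39²:  R² = (1521 + 9871) / 178 = 64
R = √64 = 8  ⇒  r_B = 8 − 2 = 6

rB=6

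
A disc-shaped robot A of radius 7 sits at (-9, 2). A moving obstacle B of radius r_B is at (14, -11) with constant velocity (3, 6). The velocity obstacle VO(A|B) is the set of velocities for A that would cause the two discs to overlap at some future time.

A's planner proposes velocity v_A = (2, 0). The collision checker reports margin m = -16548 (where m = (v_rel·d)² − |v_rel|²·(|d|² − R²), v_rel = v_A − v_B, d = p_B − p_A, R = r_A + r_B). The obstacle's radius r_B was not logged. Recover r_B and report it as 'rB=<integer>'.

m = -16548
d = (23, -13);  v_rel = (-1, -6),  |v_rel|² = 37
v_rel×d = (-1)·(-13) − (-6)·(23) = 151
since m = R²·37 − 151²:  R² = (22801 + -16548) / 37 = 169
R = √169 = 13  ⇒  r_B = 13 − 7 = 6

rB=6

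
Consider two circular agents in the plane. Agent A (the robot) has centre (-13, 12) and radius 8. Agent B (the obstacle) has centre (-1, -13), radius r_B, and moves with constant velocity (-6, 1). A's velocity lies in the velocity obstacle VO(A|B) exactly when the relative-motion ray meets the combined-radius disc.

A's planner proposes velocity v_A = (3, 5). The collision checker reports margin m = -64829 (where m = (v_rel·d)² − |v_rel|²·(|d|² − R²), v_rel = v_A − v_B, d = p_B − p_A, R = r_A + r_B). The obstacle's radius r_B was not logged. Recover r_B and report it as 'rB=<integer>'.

m = -64829
d = (12, -25);  v_rel = (9, 4),  |v_rel|² = 97
v_rel×d = (9)·(-25) − (4)·(12) = -273
since m = R²·97 − (-273)²:  R² = (74529 + -64829) / 97 = 100
R = √100 = 10  ⇒  r_B = 10 − 8 = 2

rB=2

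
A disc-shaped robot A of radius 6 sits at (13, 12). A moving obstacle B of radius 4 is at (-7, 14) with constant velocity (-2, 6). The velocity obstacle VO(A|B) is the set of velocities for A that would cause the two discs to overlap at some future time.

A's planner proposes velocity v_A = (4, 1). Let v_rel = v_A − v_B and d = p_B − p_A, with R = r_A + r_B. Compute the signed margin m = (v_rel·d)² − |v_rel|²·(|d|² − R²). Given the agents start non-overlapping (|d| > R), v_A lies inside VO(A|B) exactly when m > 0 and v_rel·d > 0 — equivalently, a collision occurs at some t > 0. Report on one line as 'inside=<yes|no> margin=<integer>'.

d = (-20, 2),  |d|² = 404;  R = 6+4 = 10,  c = 404−10² = 304
v_rel = (6, -5),  |v_rel|² = 61;  v_rel·d = (6)·(-20) + (-5)·(2) = -130
61·t² + 260·t + 304 = 0  ⇒  m = (-130)² − 61·304 = -1644
m = -1644 < 0,  v_rel·d = -130 < 0  ⇒  outside

inside=no margin=-1644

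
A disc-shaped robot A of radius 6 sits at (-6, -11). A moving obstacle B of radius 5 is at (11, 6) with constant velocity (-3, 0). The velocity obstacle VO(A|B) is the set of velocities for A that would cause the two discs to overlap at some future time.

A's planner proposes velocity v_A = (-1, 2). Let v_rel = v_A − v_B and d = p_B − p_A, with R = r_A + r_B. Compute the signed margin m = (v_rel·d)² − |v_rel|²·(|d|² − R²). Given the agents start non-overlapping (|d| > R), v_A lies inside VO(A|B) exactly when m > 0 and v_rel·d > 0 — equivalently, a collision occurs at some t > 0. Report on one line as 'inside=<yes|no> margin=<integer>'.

d = (17, 17),  |d|² = 578;  R = 6+5 = 11,  c = 578−11² = 457
v_rel = (2, 2),  |v_rel|² = 8;  v_rel·d = (2)·(17) + (2)·(17) = 68
8·t² − 136·t + 457 = 0  ⇒  m = 68² − 8·457 = 968
m = 968 > 0,  v_rel·d = 68 > 0  ⇒  inside

inside=yes margin=968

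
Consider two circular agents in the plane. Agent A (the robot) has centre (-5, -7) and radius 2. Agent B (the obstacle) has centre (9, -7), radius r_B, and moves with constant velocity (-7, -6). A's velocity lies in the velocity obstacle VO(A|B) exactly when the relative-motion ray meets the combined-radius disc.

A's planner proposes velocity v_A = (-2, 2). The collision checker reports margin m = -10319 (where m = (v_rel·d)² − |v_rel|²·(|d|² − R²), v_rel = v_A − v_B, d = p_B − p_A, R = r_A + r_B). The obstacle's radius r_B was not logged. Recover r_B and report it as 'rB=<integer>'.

m = -10319
d = (14, 0);  v_rel = (5, 8),  |v_rel|² = 89
v_rel×d = (5)·(0) − (8)·(14) = -112
since m = R²·89 − (-112)²:  R² = (12544 + -10319) / 89 = 25
R = √25 = 5  ⇒  r_B = 5 − 2 = 3

rB=3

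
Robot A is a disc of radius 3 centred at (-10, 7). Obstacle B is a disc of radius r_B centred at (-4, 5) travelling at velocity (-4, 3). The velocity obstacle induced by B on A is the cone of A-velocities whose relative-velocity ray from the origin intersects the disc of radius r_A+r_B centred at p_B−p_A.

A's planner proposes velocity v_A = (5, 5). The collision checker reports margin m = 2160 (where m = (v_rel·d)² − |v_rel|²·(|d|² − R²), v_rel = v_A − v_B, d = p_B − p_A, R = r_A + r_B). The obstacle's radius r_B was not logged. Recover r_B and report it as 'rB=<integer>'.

m = 2160
d = (6, -2);  v_rel = (9, 2),  |v_rel|² = 85
v_rel×d = (9)·(-2) − (2)·(6) = -30
since m = R²·85 − (-30)²:  R² = (900 + 2160) / 85 = 36
R = √36 = 6  ⇒  r_B = 6 − 3 = 3

rB=3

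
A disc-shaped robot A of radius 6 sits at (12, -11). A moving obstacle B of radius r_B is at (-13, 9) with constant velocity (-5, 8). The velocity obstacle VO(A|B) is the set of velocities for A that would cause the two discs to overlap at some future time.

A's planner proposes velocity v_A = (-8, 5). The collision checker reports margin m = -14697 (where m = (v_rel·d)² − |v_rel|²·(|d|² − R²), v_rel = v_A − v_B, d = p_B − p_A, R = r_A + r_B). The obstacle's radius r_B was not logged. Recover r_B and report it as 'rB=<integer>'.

m = -14697
d = (-25, 20);  v_rel = (-3, -3),  |v_rel|² = 18
v_rel×d = (-3)·(20) − (-3)·(-25) = -135
since m = R²·18 − (-135)²:  R² = (18225 + -14697) / 18 = 196
R = √196 = 14  ⇒  r_B = 14 − 6 = 8

rB=8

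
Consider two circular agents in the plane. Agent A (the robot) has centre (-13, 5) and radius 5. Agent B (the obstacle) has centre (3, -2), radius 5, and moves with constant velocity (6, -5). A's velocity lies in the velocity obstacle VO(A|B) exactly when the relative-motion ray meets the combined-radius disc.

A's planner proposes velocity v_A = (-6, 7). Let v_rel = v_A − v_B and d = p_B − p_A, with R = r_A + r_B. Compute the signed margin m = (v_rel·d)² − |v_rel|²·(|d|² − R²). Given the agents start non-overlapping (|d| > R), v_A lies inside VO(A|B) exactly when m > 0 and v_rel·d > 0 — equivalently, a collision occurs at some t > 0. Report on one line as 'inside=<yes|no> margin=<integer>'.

d = (16, -7),  |d|² = 305;  R = 5+5 = 10,  c = 305−10² = 205
v_rel = (-12, 12),  |v_rel|² = 288;  v_rel·d = (-12)·(16) + (12)·(-7) = -276
288·t² + 552·t + 205 = 0  ⇒  m = (-276)² − 288·205 = 17136
m = 17136 > 0,  v_rel·d = -276 < 0  ⇒  outside

inside=no margin=17136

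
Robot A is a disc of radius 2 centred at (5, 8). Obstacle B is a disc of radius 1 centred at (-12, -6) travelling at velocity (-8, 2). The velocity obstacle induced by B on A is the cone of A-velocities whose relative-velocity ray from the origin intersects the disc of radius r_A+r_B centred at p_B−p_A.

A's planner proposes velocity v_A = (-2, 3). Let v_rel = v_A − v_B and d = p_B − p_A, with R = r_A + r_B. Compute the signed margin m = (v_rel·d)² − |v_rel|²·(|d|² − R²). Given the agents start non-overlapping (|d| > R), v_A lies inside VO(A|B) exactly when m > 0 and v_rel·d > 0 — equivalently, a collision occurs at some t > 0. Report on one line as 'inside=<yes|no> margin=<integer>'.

d = (-17, -14),  |d|² = 485;  R = 2+1 = 3,  c = 485−3² = 476
v_rel = (6, 1),  |v_rel|² = 37;  v_rel·d = (6)·(-17) + (1)·(-14) = -116
37·t² + 232·t + 476 = 0  ⇒  m = (-116)² − 37·476 = -4156
m = -4156 < 0,  v_rel·d = -116 < 0  ⇒  outside

inside=no margin=-4156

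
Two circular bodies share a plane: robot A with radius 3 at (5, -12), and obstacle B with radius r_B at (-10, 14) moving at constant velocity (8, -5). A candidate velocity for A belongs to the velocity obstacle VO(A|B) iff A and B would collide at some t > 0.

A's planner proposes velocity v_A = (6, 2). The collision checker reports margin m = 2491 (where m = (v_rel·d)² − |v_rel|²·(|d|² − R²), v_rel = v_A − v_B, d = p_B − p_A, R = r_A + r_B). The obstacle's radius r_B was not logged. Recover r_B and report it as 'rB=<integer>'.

m = 2491
d = (-15, 26);  v_rel = (-2, 7),  |v_rel|² = 53
v_rel×d = (-2)·(26) − (7)·(-15) = 53
since m = R²·53 − 53²:  R² = (2809 + 2491) / 53 = 100
R = √100 = 10  ⇒  r_B = 10 − 3 = 7

rB=7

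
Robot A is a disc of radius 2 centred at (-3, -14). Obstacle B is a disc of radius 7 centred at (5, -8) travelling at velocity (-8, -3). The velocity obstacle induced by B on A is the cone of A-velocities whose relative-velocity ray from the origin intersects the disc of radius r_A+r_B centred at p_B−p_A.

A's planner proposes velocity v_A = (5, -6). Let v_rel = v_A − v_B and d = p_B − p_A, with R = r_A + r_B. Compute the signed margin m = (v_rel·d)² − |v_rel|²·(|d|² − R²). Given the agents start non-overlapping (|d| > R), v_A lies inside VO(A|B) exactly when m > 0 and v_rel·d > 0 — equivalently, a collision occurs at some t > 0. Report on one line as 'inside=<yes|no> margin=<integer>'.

d = (8, 6),  |d|² = 100;  R = 2+7 = 9,  c = 100−9² = 19
v_rel = (13, -3),  |v_rel|² = 178;  v_rel·d = (13)·(8) + (-3)·(6) = 86
178·t² − 172·t + 19 = 0  ⇒  m = 86² − 178·19 = 4014
m = 4014 > 0,  v_rel·d = 86 > 0  ⇒  inside

inside=yes margin=4014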